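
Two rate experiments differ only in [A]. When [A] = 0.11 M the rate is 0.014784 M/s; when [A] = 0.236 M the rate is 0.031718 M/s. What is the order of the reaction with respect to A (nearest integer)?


Rate is proportional to [A]^n, so rate2/rate1 = ([A]2/[A]1)^n. Take logs to solve for n.
rate2/rate1 = 0.031718 / 0.014784 = 2.1454
[A]2/[A]1 = 0.236 / 0.11 = 2.1455
n = ln(2.1454) / ln(2.1455) = 1.0
Nearest integer order:

1


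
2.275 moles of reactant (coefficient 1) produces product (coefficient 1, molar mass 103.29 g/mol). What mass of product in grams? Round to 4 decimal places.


Use the coefficient ratio to convert reactant moles to product moles, then multiply by the product's molar mass.
moles_P = moles_R * (coeff_P / coeff_R) = 2.275 * (1/1) = 2.275
mass_P = moles_P * M_P = 2.275 * 103.29
mass_P = 234.98475 g, rounded to 4 dp:

234.9848 g


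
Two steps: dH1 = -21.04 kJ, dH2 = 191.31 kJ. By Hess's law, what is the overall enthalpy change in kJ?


Hess's law: enthalpy is a state function, so add the step enthalpies.
dH_total = dH1 + dH2 = -21.04 + (191.31)
dH_total = 170.27 kJ:

170.27 kJ


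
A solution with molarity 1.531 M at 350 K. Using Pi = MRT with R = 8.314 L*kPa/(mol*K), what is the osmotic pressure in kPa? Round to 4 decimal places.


Osmotic pressure (van't Hoff): Pi = M*R*T.
RT = 8.314 * 350 = 2909.9
Pi = 1.531 * 2909.9
Pi = 4455.0569 kPa, rounded to 4 dp:

4455.0569 kPa


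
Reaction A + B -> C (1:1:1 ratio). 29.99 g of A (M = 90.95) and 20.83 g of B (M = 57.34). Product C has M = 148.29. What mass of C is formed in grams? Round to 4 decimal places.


Find moles of each reactant; the smaller value is the limiting reagent in a 1:1:1 reaction, so moles_C equals moles of the limiter.
n_A = mass_A / M_A = 29.99 / 90.95 = 0.329742 mol
n_B = mass_B / M_B = 20.83 / 57.34 = 0.363272 mol
Limiting reagent: A (smaller), n_limiting = 0.329742 mol
mass_C = n_limiting * M_C = 0.329742 * 148.29
mass_C = 48.89744118 g, rounded to 4 dp:

48.8974 g


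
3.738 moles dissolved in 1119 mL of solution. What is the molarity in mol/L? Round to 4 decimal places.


Convert volume to liters: V_L = V_mL / 1000.
V_L = 1119 / 1000 = 1.119 L
M = n / V_L = 3.738 / 1.119
M = 3.34048257 mol/L, rounded to 4 dp:

3.3405 mol/L


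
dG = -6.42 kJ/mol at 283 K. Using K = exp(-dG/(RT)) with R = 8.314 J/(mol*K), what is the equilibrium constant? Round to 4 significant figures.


dG is in kJ/mol; multiply by 1000 to match R in J/(mol*K).
RT = 8.314 * 283 = 2352.862 J/mol
exponent = -dG*1000 / (RT) = -(-6.42*1000) / 2352.862 = 2.72859182
K = exp(2.72859182)
K = 15.311311, rounded to 4 significant figures:

15.31


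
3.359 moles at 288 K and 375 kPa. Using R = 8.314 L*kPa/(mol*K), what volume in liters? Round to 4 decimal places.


PV = nRT, solve for V = nRT / P.
nRT = 3.359 * 8.314 * 288 = 8042.8971
V = 8042.8971 / 375
V = 21.4477256 L, rounded to 4 dp:

21.4477 L


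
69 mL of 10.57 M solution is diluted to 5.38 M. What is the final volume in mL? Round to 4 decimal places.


Dilution: M1*V1 = M2*V2, solve for V2.
V2 = M1*V1 / M2
V2 = 10.57 * 69 / 5.38
V2 = 729.33 / 5.38
V2 = 135.56319703 mL, rounded to 4 dp:

135.5632 mL


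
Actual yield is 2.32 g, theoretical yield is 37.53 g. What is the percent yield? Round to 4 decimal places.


% yield = 100 * actual / theoretical
% yield = 100 * 2.32 / 37.53
% yield = 6.18172129 %, rounded to 4 dp:

6.1817 %


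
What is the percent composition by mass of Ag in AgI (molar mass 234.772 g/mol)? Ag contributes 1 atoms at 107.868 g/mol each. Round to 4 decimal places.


pct = 100 * (n_elem * M_elem) / M_total
mass_contribution = 1 * 107.868 = 107.868 g/mol
pct = 100 * 107.868 / 234.772
pct = 45.94585385 %, rounded to 4 dp:

45.9459 %


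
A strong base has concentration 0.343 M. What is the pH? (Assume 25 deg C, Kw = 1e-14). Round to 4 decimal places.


A strong base dissociates completely, so [OH-] equals the given concentration.
pOH = -log10([OH-]) = -log10(0.343) = 0.464706
pH = 14 - pOH = 14 - 0.464706
pH = 13.535294, rounded to 4 dp:

13.5353


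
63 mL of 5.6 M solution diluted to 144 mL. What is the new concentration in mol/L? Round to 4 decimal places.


Dilution: M1*V1 = M2*V2, solve for M2.
M2 = M1*V1 / V2
M2 = 5.6 * 63 / 144
M2 = 352.8 / 144
M2 = 2.45 mol/L, rounded to 4 dp:

2.4500 mol/L


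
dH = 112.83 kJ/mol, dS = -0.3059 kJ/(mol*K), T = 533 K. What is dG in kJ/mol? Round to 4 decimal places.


Gibbs: dG = dH - T*dS (consistent units, dS already in kJ/(mol*K)).
T*dS = 533 * -0.3059 = -163.0447
dG = 112.83 - (-163.0447)
dG = 275.8747 kJ/mol, rounded to 4 dp:

275.8747 kJ/mol


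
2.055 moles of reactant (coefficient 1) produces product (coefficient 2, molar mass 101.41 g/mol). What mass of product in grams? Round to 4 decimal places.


Use the coefficient ratio to convert reactant moles to product moles, then multiply by the product's molar mass.
moles_P = moles_R * (coeff_P / coeff_R) = 2.055 * (2/1) = 4.11
mass_P = moles_P * M_P = 4.11 * 101.41
mass_P = 416.7951 g, rounded to 4 dp:

416.7951 g


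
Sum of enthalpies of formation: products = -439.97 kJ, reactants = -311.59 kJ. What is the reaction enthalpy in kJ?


dH_rxn = sum(dH_f products) - sum(dH_f reactants)
dH_rxn = -439.97 - (-311.59)
dH_rxn = -128.38 kJ:

-128.38 kJ


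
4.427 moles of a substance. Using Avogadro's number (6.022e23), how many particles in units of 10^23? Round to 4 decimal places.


N = n * NA, then divide by 1e23 for the requested units.
N / 1e23 = n * 6.022
N / 1e23 = 4.427 * 6.022
N / 1e23 = 26.659394, rounded to 4 dp:

26.6594


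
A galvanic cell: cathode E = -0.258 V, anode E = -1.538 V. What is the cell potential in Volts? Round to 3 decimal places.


Standard cell potential: E_cell = E_cathode - E_anode.
E_cell = -0.258 - (-1.538)
E_cell = 1.28 V, rounded to 3 dp:

1.280 V


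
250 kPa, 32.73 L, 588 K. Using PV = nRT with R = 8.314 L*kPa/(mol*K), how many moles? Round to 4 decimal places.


PV = nRT, solve for n = PV / (RT).
PV = 250 * 32.73 = 8182.5
RT = 8.314 * 588 = 4888.632
n = 8182.5 / 4888.632
n = 1.67378113 mol, rounded to 4 dp:

1.6738 mol


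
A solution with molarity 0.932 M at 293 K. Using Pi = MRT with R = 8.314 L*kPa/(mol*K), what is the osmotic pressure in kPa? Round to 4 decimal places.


Osmotic pressure (van't Hoff): Pi = M*R*T.
RT = 8.314 * 293 = 2436.002
Pi = 0.932 * 2436.002
Pi = 2270.353864 kPa, rounded to 4 dp:

2270.3539 kPa


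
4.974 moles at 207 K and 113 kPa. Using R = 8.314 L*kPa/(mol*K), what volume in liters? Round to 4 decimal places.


PV = nRT, solve for V = nRT / P.
nRT = 4.974 * 8.314 * 207 = 8560.2441
V = 8560.2441 / 113
V = 75.75437257 L, rounded to 4 dp:

75.7544 L


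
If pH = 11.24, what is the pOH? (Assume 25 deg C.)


At 25 deg C, pH + pOH = 14.
pOH = 14 - pH = 14 - 11.24
pOH = 2.76:

2.76


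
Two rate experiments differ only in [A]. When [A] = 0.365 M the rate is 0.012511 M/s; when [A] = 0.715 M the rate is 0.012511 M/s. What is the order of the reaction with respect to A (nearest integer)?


Rate is proportional to [A]^n, so rate2/rate1 = ([A]2/[A]1)^n. Take logs to solve for n.
rate2/rate1 = 0.012511 / 0.012511 = 1.0
[A]2/[A]1 = 0.715 / 0.365 = 1.9589
n = ln(1.0) / ln(1.9589) = 0.0
Nearest integer order:

0


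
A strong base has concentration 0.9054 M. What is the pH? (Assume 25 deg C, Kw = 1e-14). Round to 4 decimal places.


A strong base dissociates completely, so [OH-] equals the given concentration.
pOH = -log10([OH-]) = -log10(0.9054) = 0.04316
pH = 14 - pOH = 14 - 0.04316
pH = 13.95684, rounded to 4 dp:

13.9568


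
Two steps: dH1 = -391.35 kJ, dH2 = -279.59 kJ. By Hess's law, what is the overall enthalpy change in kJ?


Hess's law: enthalpy is a state function, so add the step enthalpies.
dH_total = dH1 + dH2 = -391.35 + (-279.59)
dH_total = -670.94 kJ:

-670.94 kJ


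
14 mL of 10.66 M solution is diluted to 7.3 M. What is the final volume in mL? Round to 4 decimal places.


Dilution: M1*V1 = M2*V2, solve for V2.
V2 = M1*V1 / M2
V2 = 10.66 * 14 / 7.3
V2 = 149.24 / 7.3
V2 = 20.44383562 mL, rounded to 4 dp:

20.4438 mL


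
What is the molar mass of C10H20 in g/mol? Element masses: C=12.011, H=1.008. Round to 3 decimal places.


M = sum(count * atomic_mass) over atoms.
M = 10*12.011 + 20*1.008
M = 120.11 + 20.16
M = 140.27 g/mol, rounded to 3 dp:

140.270 g/mol


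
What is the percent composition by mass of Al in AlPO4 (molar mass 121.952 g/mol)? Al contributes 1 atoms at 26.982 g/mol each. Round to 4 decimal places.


pct = 100 * (n_elem * M_elem) / M_total
mass_contribution = 1 * 26.982 = 26.982 g/mol
pct = 100 * 26.982 / 121.952
pct = 22.1250984 %, rounded to 4 dp:

22.1251 %


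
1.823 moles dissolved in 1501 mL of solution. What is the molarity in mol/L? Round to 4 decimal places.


Convert volume to liters: V_L = V_mL / 1000.
V_L = 1501 / 1000 = 1.501 L
M = n / V_L = 1.823 / 1.501
M = 1.21452365 mol/L, rounded to 4 dp:

1.2145 mol/L


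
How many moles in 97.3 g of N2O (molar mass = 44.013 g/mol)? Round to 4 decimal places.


n = mass / M
n = 97.3 / 44.013
n = 2.21071047 mol, rounded to 4 dp:

2.2107 mol


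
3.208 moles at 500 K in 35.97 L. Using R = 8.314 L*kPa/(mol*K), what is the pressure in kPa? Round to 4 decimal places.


PV = nRT, solve for P = nRT / V.
nRT = 3.208 * 8.314 * 500 = 13335.656
P = 13335.656 / 35.97
P = 370.74384209 kPa, rounded to 4 dp:

370.7438 kPa


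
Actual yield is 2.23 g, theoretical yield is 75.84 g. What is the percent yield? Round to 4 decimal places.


% yield = 100 * actual / theoretical
% yield = 100 * 2.23 / 75.84
% yield = 2.94040084 %, rounded to 4 dp:

2.9404 %


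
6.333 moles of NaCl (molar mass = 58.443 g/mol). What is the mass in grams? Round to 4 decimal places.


mass = n * M
mass = 6.333 * 58.443
mass = 370.119519 g, rounded to 4 dp:

370.1195 g


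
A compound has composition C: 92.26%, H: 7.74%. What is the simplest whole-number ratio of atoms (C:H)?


Assume 100 g of compound, divide each mass% by atomic mass to get moles, then normalize by the smallest to get a raw atom ratio.
Moles per 100 g: C: 92.26/12.011 = 7.6813, H: 7.74/1.008 = 7.6786
Raw ratio (divide by min = 7.6786): C: 1.0, H: 1.0
Multiply by 1 to clear fractions: C: 1.0 ~= 1, H: 1.0 ~= 1
Reduce by GCD to get the simplest whole-number ratio:

1:1


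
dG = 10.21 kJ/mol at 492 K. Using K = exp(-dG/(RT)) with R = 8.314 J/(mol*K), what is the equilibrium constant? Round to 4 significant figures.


dG is in kJ/mol; multiply by 1000 to match R in J/(mol*K).
RT = 8.314 * 492 = 4090.488 J/mol
exponent = -dG*1000 / (RT) = -(10.21*1000) / 4090.488 = -2.4960347
K = exp(-2.4960347)
K = 0.082411136, rounded to 4 significant figures:

0.08241


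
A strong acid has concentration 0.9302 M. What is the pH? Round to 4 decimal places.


A strong acid dissociates completely, so [H+] equals the given concentration.
pH = -log10([H+]) = -log10(0.9302)
pH = 0.03142366, rounded to 4 dp:

0.0314


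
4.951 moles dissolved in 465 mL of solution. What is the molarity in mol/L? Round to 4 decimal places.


Convert volume to liters: V_L = V_mL / 1000.
V_L = 465 / 1000 = 0.465 L
M = n / V_L = 4.951 / 0.465
M = 10.64731183 mol/L, rounded to 4 dp:

10.6473 mol/L


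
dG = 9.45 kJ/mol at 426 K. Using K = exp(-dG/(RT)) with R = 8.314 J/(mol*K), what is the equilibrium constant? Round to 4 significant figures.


dG is in kJ/mol; multiply by 1000 to match R in J/(mol*K).
RT = 8.314 * 426 = 3541.764 J/mol
exponent = -dG*1000 / (RT) = -(9.45*1000) / 3541.764 = -2.66816197
K = exp(-2.66816197)
K = 0.06937963, rounded to 4 significant figures:

0.06938


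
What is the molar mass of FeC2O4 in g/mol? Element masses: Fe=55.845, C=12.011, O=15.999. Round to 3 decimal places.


M = sum(count * atomic_mass) over atoms.
M = 1*55.845 + 2*12.011 + 4*15.999
M = 55.845 + 24.022 + 63.996
M = 143.863 g/mol, rounded to 3 dp:

143.863 g/mol


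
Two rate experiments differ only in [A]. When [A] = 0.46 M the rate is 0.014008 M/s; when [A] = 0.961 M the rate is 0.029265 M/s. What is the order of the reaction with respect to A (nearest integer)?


Rate is proportional to [A]^n, so rate2/rate1 = ([A]2/[A]1)^n. Take logs to solve for n.
rate2/rate1 = 0.029265 / 0.014008 = 2.0892
[A]2/[A]1 = 0.961 / 0.46 = 2.0891
n = ln(2.0892) / ln(2.0891) = 1.0
Nearest integer order:

1


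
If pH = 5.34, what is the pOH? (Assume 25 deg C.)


At 25 deg C, pH + pOH = 14.
pOH = 14 - pH = 14 - 5.34
pOH = 8.66:

8.66


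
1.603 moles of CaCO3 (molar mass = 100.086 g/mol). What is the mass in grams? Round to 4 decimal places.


mass = n * M
mass = 1.603 * 100.086
mass = 160.437858 g, rounded to 4 dp:

160.4379 g


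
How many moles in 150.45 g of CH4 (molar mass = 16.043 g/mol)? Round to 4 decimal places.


n = mass / M
n = 150.45 / 16.043
n = 9.37792184 mol, rounded to 4 dp:

9.3779 mol


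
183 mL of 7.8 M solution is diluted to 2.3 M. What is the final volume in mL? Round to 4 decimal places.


Dilution: M1*V1 = M2*V2, solve for V2.
V2 = M1*V1 / M2
V2 = 7.8 * 183 / 2.3
V2 = 1427.4 / 2.3
V2 = 620.60869565 mL, rounded to 4 dp:

620.6087 mL


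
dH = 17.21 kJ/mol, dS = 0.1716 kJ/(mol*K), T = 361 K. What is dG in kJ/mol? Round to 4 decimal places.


Gibbs: dG = dH - T*dS (consistent units, dS already in kJ/(mol*K)).
T*dS = 361 * 0.1716 = 61.9476
dG = 17.21 - (61.9476)
dG = -44.7376 kJ/mol, rounded to 4 dp:

-44.7376 kJ/mol


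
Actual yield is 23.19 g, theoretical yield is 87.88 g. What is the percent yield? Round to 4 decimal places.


% yield = 100 * actual / theoretical
% yield = 100 * 23.19 / 87.88
% yield = 26.38825671 %, rounded to 4 dp:

26.3883 %


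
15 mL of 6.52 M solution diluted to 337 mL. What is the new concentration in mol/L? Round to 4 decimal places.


Dilution: M1*V1 = M2*V2, solve for M2.
M2 = M1*V1 / V2
M2 = 6.52 * 15 / 337
M2 = 97.8 / 337
M2 = 0.29020772 mol/L, rounded to 4 dp:

0.2902 mol/L


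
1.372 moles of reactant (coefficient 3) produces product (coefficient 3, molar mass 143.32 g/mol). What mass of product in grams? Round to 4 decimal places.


Use the coefficient ratio to convert reactant moles to product moles, then multiply by the product's molar mass.
moles_P = moles_R * (coeff_P / coeff_R) = 1.372 * (3/3) = 1.372
mass_P = moles_P * M_P = 1.372 * 143.32
mass_P = 196.63504 g, rounded to 4 dp:

196.6350 g


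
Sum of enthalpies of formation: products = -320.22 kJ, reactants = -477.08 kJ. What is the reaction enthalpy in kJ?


dH_rxn = sum(dH_f products) - sum(dH_f reactants)
dH_rxn = -320.22 - (-477.08)
dH_rxn = 156.86 kJ:

156.86 kJ


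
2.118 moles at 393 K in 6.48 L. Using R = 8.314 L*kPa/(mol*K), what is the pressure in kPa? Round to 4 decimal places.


PV = nRT, solve for P = nRT / V.
nRT = 2.118 * 8.314 * 393 = 6920.3574
P = 6920.3574 / 6.48
P = 1067.95638889 kPa, rounded to 4 dp:

1067.9564 kPa


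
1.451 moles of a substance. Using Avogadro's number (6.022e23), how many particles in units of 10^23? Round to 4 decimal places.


N = n * NA, then divide by 1e23 for the requested units.
N / 1e23 = n * 6.022
N / 1e23 = 1.451 * 6.022
N / 1e23 = 8.737922, rounded to 4 dp:

8.7379


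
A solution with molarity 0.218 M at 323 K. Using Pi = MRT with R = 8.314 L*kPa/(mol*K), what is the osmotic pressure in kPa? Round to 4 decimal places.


Osmotic pressure (van't Hoff): Pi = M*R*T.
RT = 8.314 * 323 = 2685.422
Pi = 0.218 * 2685.422
Pi = 585.421996 kPa, rounded to 4 dp:

585.4220 kPa


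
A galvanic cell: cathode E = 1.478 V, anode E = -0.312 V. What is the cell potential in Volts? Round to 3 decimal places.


Standard cell potential: E_cell = E_cathode - E_anode.
E_cell = 1.478 - (-0.312)
E_cell = 1.79 V, rounded to 3 dp:

1.790 V


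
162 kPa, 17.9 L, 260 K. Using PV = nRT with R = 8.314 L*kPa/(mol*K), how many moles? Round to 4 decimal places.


PV = nRT, solve for n = PV / (RT).
PV = 162 * 17.9 = 2899.8
RT = 8.314 * 260 = 2161.64
n = 2899.8 / 2161.64
n = 1.34148147 mol, rounded to 4 dp:

1.3415 mol


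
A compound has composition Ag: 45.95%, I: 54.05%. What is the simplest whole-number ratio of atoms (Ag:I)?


Assume 100 g of compound, divide each mass% by atomic mass to get moles, then normalize by the smallest to get a raw atom ratio.
Moles per 100 g: Ag: 45.95/107.868 = 0.426, I: 54.05/126.904 = 0.4259
Raw ratio (divide by min = 0.4259): Ag: 1.0, I: 1.0
Multiply by 1 to clear fractions: Ag: 1.0 ~= 1, I: 1.0 ~= 1
Reduce by GCD to get the simplest whole-number ratio:

1:1


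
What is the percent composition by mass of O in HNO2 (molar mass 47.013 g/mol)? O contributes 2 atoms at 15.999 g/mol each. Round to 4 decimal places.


pct = 100 * (n_elem * M_elem) / M_total
mass_contribution = 2 * 15.999 = 31.998 g/mol
pct = 100 * 31.998 / 47.013
pct = 68.0620254 %, rounded to 4 dp:

68.0620 %


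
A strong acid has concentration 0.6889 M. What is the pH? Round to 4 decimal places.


A strong acid dissociates completely, so [H+] equals the given concentration.
pH = -log10([H+]) = -log10(0.6889)
pH = 0.16184382, rounded to 4 dp:

0.1618


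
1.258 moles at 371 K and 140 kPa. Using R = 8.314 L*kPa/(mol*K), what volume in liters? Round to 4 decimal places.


PV = nRT, solve for V = nRT / P.
nRT = 1.258 * 8.314 * 371 = 3880.2935
V = 3880.2935 / 140
V = 27.71638214 L, rounded to 4 dp:

27.7164 L


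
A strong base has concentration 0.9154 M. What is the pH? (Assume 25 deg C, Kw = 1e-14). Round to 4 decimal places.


A strong base dissociates completely, so [OH-] equals the given concentration.
pOH = -log10([OH-]) = -log10(0.9154) = 0.038389
pH = 14 - pOH = 14 - 0.038389
pH = 13.961611, rounded to 4 dp:

13.9616


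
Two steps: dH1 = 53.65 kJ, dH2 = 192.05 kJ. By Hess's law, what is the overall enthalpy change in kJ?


Hess's law: enthalpy is a state function, so add the step enthalpies.
dH_total = dH1 + dH2 = 53.65 + (192.05)
dH_total = 245.7 kJ:

245.70 kJ


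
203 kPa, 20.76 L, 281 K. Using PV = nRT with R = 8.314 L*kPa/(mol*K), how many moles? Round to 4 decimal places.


PV = nRT, solve for n = PV / (RT).
PV = 203 * 20.76 = 4214.28
RT = 8.314 * 281 = 2336.234
n = 4214.28 / 2336.234
n = 1.80387752 mol, rounded to 4 dp:

1.8039 mol


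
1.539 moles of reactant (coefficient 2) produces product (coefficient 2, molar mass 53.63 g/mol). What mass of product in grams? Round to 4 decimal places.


Use the coefficient ratio to convert reactant moles to product moles, then multiply by the product's molar mass.
moles_P = moles_R * (coeff_P / coeff_R) = 1.539 * (2/2) = 1.539
mass_P = moles_P * M_P = 1.539 * 53.63
mass_P = 82.53657 g, rounded to 4 dp:

82.5366 g


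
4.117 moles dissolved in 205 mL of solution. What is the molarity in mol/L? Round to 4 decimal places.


Convert volume to liters: V_L = V_mL / 1000.
V_L = 205 / 1000 = 0.205 L
M = n / V_L = 4.117 / 0.205
M = 20.08292683 mol/L, rounded to 4 dp:

20.0829 mol/L


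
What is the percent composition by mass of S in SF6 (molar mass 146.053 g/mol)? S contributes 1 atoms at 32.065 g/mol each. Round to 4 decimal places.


pct = 100 * (n_elem * M_elem) / M_total
mass_contribution = 1 * 32.065 = 32.065 g/mol
pct = 100 * 32.065 / 146.053
pct = 21.95435903 %, rounded to 4 dp:

21.9544 %


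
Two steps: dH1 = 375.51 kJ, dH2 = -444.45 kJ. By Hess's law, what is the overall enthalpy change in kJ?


Hess's law: enthalpy is a state function, so add the step enthalpies.
dH_total = dH1 + dH2 = 375.51 + (-444.45)
dH_total = -68.94 kJ:

-68.94 kJ


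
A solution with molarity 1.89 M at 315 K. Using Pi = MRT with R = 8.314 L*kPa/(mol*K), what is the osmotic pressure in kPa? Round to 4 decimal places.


Osmotic pressure (van't Hoff): Pi = M*R*T.
RT = 8.314 * 315 = 2618.91
Pi = 1.89 * 2618.91
Pi = 4949.7399 kPa, rounded to 4 dp:

4949.7399 kPa


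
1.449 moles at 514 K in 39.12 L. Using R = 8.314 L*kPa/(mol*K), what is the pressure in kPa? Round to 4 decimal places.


PV = nRT, solve for P = nRT / V.
nRT = 1.449 * 8.314 * 514 = 6192.1508
P = 6192.1508 / 39.12
P = 158.28606339 kPa, rounded to 4 dp:

158.2861 kPa


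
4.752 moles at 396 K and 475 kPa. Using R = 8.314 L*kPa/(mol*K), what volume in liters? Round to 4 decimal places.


PV = nRT, solve for V = nRT / P.
nRT = 4.752 * 8.314 * 396 = 15645.2187
V = 15645.2187 / 475
V = 32.93730253 L, rounded to 4 dp:

32.9373 L


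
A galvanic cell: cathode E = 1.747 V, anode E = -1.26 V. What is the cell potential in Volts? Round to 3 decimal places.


Standard cell potential: E_cell = E_cathode - E_anode.
E_cell = 1.747 - (-1.26)
E_cell = 3.007 V, rounded to 3 dp:

3.007 V


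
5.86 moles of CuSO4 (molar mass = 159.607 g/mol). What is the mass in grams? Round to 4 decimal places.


mass = n * M
mass = 5.86 * 159.607
mass = 935.29702 g, rounded to 4 dp:

935.2970 g


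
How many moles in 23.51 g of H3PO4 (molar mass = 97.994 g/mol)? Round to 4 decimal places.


n = mass / M
n = 23.51 / 97.994
n = 0.23991265 mol, rounded to 4 dp:

0.2399 mol


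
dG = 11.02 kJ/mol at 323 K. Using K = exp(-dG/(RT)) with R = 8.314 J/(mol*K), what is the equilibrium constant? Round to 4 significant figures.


dG is in kJ/mol; multiply by 1000 to match R in J/(mol*K).
RT = 8.314 * 323 = 2685.422 J/mol
exponent = -dG*1000 / (RT) = -(11.02*1000) / 2685.422 = -4.10363809
K = exp(-4.10363809)
K = 0.016512492, rounded to 4 significant figures:

0.01651


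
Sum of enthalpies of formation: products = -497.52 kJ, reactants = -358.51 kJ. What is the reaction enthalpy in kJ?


dH_rxn = sum(dH_f products) - sum(dH_f reactants)
dH_rxn = -497.52 - (-358.51)
dH_rxn = -139.01 kJ:

-139.01 kJ


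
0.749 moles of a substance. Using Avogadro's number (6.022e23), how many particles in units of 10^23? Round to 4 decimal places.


N = n * NA, then divide by 1e23 for the requested units.
N / 1e23 = n * 6.022
N / 1e23 = 0.749 * 6.022
N / 1e23 = 4.510478, rounded to 4 dp:

4.5105


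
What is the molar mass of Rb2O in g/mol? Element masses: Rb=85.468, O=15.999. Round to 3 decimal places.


M = sum(count * atomic_mass) over atoms.
M = 2*85.468 + 1*15.999
M = 170.936 + 15.999
M = 186.935 g/mol, rounded to 3 dp:

186.935 g/mol


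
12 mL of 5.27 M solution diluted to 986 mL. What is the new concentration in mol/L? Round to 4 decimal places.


Dilution: M1*V1 = M2*V2, solve for M2.
M2 = M1*V1 / V2
M2 = 5.27 * 12 / 986
M2 = 63.24 / 986
M2 = 0.06413793 mol/L, rounded to 4 dp:

0.0641 mol/L


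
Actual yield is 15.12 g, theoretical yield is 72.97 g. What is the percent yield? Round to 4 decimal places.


% yield = 100 * actual / theoretical
% yield = 100 * 15.12 / 72.97
% yield = 20.72084418 %, rounded to 4 dp:

20.7208 %


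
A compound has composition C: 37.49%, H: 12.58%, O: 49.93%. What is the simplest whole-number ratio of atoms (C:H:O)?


Assume 100 g of compound, divide each mass% by atomic mass to get moles, then normalize by the smallest to get a raw atom ratio.
Moles per 100 g: C: 37.49/12.011 = 3.1213, H: 12.58/1.008 = 12.4802, O: 49.93/15.999 = 3.1208
Raw ratio (divide by min = 3.1208): C: 1.0, H: 3.999, O: 1.0
Multiply by 1 to clear fractions: C: 1.0 ~= 1, H: 3.999 ~= 4, O: 1.0 ~= 1
Reduce by GCD to get the simplest whole-number ratio:

1:4:1


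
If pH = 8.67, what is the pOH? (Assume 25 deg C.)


At 25 deg C, pH + pOH = 14.
pOH = 14 - pH = 14 - 8.67
pOH = 5.33:

5.33


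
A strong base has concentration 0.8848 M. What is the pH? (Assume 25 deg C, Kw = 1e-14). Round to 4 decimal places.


A strong base dissociates completely, so [OH-] equals the given concentration.
pOH = -log10([OH-]) = -log10(0.8848) = 0.053155
pH = 14 - pOH = 14 - 0.053155
pH = 13.946845, rounded to 4 dp:

13.9468


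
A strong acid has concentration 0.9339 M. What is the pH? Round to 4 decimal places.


A strong acid dissociates completely, so [H+] equals the given concentration.
pH = -log10([H+]) = -log10(0.9339)
pH = 0.02969962, rounded to 4 dp:

0.0297


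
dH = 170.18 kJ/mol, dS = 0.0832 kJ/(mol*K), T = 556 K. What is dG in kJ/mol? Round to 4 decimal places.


Gibbs: dG = dH - T*dS (consistent units, dS already in kJ/(mol*K)).
T*dS = 556 * 0.0832 = 46.2592
dG = 170.18 - (46.2592)
dG = 123.9208 kJ/mol, rounded to 4 dp:

123.9208 kJ/mol


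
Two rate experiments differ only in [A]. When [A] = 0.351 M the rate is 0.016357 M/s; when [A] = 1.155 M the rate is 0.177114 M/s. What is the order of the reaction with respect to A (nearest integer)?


Rate is proportional to [A]^n, so rate2/rate1 = ([A]2/[A]1)^n. Take logs to solve for n.
rate2/rate1 = 0.177114 / 0.016357 = 10.828
[A]2/[A]1 = 1.155 / 0.351 = 3.2906
n = ln(10.828) / ln(3.2906) = 2.0
Nearest integer order:

2


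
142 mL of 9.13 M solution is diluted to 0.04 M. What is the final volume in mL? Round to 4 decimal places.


Dilution: M1*V1 = M2*V2, solve for V2.
V2 = M1*V1 / M2
V2 = 9.13 * 142 / 0.04
V2 = 1296.46 / 0.04
V2 = 32411.5 mL, rounded to 4 dp:

32411.5000 mL


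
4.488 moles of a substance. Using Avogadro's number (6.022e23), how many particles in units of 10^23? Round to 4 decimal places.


N = n * NA, then divide by 1e23 for the requested units.
N / 1e23 = n * 6.022
N / 1e23 = 4.488 * 6.022
N / 1e23 = 27.026736, rounded to 4 dp:

27.0267


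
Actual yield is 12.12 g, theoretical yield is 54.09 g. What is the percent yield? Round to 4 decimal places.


% yield = 100 * actual / theoretical
% yield = 100 * 12.12 / 54.09
% yield = 22.40709928 %, rounded to 4 dp:

22.4071 %


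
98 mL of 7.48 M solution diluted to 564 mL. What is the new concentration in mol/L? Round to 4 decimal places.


Dilution: M1*V1 = M2*V2, solve for M2.
M2 = M1*V1 / V2
M2 = 7.48 * 98 / 564
M2 = 733.04 / 564
M2 = 1.29971631 mol/L, rounded to 4 dp:

1.2997 mol/L


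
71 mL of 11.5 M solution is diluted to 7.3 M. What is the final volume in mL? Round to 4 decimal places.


Dilution: M1*V1 = M2*V2, solve for V2.
V2 = M1*V1 / M2
V2 = 11.5 * 71 / 7.3
V2 = 816.5 / 7.3
V2 = 111.84931507 mL, rounded to 4 dp:

111.8493 mL


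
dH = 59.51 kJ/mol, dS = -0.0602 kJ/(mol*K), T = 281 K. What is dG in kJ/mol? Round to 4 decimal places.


Gibbs: dG = dH - T*dS (consistent units, dS already in kJ/(mol*K)).
T*dS = 281 * -0.0602 = -16.9162
dG = 59.51 - (-16.9162)
dG = 76.4262 kJ/mol, rounded to 4 dp:

76.4262 kJ/mol


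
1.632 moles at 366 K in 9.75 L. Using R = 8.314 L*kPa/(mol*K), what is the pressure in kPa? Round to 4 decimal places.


PV = nRT, solve for P = nRT / V.
nRT = 1.632 * 8.314 * 366 = 4966.052
P = 4966.052 / 9.75
P = 509.33866667 kPa, rounded to 4 dp:

509.3387 kPa


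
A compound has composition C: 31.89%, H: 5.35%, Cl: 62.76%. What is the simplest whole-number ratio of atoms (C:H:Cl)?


Assume 100 g of compound, divide each mass% by atomic mass to get moles, then normalize by the smallest to get a raw atom ratio.
Moles per 100 g: C: 31.89/12.011 = 2.6551, H: 5.35/1.008 = 5.3075, Cl: 62.76/35.453 = 1.7702
Raw ratio (divide by min = 1.7702): C: 1.5, H: 2.998, Cl: 1.0
Multiply by 2 to clear fractions: C: 3.0 ~= 3, H: 5.996 ~= 6, Cl: 2.0 ~= 2
Reduce by GCD to get the simplest whole-number ratio:

3:6:2


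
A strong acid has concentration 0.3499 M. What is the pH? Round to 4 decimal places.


A strong acid dissociates completely, so [H+] equals the given concentration.
pH = -log10([H+]) = -log10(0.3499)
pH = 0.45605606, rounded to 4 dp:

0.4561


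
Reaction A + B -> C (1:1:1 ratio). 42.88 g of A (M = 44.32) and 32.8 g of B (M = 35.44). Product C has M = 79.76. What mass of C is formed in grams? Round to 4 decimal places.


Find moles of each reactant; the smaller value is the limiting reagent in a 1:1:1 reaction, so moles_C equals moles of the limiter.
n_A = mass_A / M_A = 42.88 / 44.32 = 0.967509 mol
n_B = mass_B / M_B = 32.8 / 35.44 = 0.925508 mol
Limiting reagent: B (smaller), n_limiting = 0.925508 mol
mass_C = n_limiting * M_C = 0.925508 * 79.76
mass_C = 73.81851808 g, rounded to 4 dp:

73.8185 g


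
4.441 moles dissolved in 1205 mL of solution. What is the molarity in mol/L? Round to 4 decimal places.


Convert volume to liters: V_L = V_mL / 1000.
V_L = 1205 / 1000 = 1.205 L
M = n / V_L = 4.441 / 1.205
M = 3.68547718 mol/L, rounded to 4 dp:

3.6855 mol/L


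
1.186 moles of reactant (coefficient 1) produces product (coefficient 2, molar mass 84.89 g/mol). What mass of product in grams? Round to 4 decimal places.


Use the coefficient ratio to convert reactant moles to product moles, then multiply by the product's molar mass.
moles_P = moles_R * (coeff_P / coeff_R) = 1.186 * (2/1) = 2.372
mass_P = moles_P * M_P = 2.372 * 84.89
mass_P = 201.35908 g, rounded to 4 dp:

201.3591 g


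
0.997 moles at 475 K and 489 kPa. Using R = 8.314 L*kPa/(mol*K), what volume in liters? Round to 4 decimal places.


PV = nRT, solve for V = nRT / P.
nRT = 0.997 * 8.314 * 475 = 3937.3026
V = 3937.3026 / 489
V = 8.05174356 L, rounded to 4 dp:

8.0517 L


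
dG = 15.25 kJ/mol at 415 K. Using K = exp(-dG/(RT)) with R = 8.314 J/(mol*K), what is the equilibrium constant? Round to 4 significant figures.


dG is in kJ/mol; multiply by 1000 to match R in J/(mol*K).
RT = 8.314 * 415 = 3450.31 J/mol
exponent = -dG*1000 / (RT) = -(15.25*1000) / 3450.31 = -4.41989271
K = exp(-4.41989271)
K = 0.012035524, rounded to 4 significant figures:

0.01204


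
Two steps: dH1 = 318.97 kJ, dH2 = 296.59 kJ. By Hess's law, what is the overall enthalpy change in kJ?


Hess's law: enthalpy is a state function, so add the step enthalpies.
dH_total = dH1 + dH2 = 318.97 + (296.59)
dH_total = 615.56 kJ:

615.56 kJ


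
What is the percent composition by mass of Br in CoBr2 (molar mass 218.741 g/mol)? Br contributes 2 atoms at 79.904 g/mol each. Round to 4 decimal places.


pct = 100 * (n_elem * M_elem) / M_total
mass_contribution = 2 * 79.904 = 159.808 g/mol
pct = 100 * 159.808 / 218.741
pct = 73.05809153 %, rounded to 4 dp:

73.0581 %


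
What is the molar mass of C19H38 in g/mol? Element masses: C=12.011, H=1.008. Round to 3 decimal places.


M = sum(count * atomic_mass) over atoms.
M = 19*12.011 + 38*1.008
M = 228.209 + 38.304
M = 266.513 g/mol, rounded to 3 dp:

266.513 g/mol


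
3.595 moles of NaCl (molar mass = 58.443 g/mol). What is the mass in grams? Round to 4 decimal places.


mass = n * M
mass = 3.595 * 58.443
mass = 210.102585 g, rounded to 4 dp:

210.1026 g


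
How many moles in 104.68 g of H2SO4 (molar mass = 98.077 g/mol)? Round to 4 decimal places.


n = mass / M
n = 104.68 / 98.077
n = 1.06732465 mol, rounded to 4 dp:

1.0673 mol


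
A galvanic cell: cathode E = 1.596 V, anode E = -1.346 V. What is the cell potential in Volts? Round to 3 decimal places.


Standard cell potential: E_cell = E_cathode - E_anode.
E_cell = 1.596 - (-1.346)
E_cell = 2.942 V, rounded to 3 dp:

2.942 V


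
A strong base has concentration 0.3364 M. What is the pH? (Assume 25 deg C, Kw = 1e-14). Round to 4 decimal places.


A strong base dissociates completely, so [OH-] equals the given concentration.
pOH = -log10([OH-]) = -log10(0.3364) = 0.473144
pH = 14 - pOH = 14 - 0.473144
pH = 13.526856, rounded to 4 dp:

13.5269


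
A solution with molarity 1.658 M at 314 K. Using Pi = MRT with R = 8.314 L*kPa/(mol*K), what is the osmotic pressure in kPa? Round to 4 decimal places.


Osmotic pressure (van't Hoff): Pi = M*R*T.
RT = 8.314 * 314 = 2610.596
Pi = 1.658 * 2610.596
Pi = 4328.368168 kPa, rounded to 4 dp:

4328.3682 kPa


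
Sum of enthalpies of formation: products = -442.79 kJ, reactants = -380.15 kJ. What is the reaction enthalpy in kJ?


dH_rxn = sum(dH_f products) - sum(dH_f reactants)
dH_rxn = -442.79 - (-380.15)
dH_rxn = -62.64 kJ:

-62.64 kJ


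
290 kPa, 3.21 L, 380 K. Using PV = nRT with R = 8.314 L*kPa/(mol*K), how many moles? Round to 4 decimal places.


PV = nRT, solve for n = PV / (RT).
PV = 290 * 3.21 = 930.9
RT = 8.314 * 380 = 3159.32
n = 930.9 / 3159.32
n = 0.29465201 mol, rounded to 4 dp:

0.2947 mol


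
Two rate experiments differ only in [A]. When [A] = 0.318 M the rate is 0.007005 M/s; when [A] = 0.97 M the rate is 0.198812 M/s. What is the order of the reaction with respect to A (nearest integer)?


Rate is proportional to [A]^n, so rate2/rate1 = ([A]2/[A]1)^n. Take logs to solve for n.
rate2/rate1 = 0.198812 / 0.007005 = 28.3814
[A]2/[A]1 = 0.97 / 0.318 = 3.0503
n = ln(28.3814) / ln(3.0503) = 3.0
Nearest integer order:

3


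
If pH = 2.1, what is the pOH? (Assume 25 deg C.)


At 25 deg C, pH + pOH = 14.
pOH = 14 - pH = 14 - 2.1
pOH = 11.9:

11.90


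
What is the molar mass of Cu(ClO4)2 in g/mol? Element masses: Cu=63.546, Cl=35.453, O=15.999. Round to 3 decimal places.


M = sum(count * atomic_mass) over atoms.
M = 1*63.546 + 2*35.453 + 8*15.999
M = 63.546 + 70.906 + 127.992
M = 262.444 g/mol, rounded to 3 dp:

262.444 g/mol


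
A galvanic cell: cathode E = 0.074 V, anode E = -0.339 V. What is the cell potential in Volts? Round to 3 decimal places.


Standard cell potential: E_cell = E_cathode - E_anode.
E_cell = 0.074 - (-0.339)
E_cell = 0.413 V, rounded to 3 dp:

0.413 V


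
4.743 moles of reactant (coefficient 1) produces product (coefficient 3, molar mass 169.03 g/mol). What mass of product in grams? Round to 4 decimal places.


Use the coefficient ratio to convert reactant moles to product moles, then multiply by the product's molar mass.
moles_P = moles_R * (coeff_P / coeff_R) = 4.743 * (3/1) = 14.229
mass_P = moles_P * M_P = 14.229 * 169.03
mass_P = 2405.12787 g, rounded to 4 dp:

2405.1279 g


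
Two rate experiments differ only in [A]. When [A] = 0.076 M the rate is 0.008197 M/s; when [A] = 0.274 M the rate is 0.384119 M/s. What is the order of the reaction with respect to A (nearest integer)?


Rate is proportional to [A]^n, so rate2/rate1 = ([A]2/[A]1)^n. Take logs to solve for n.
rate2/rate1 = 0.384119 / 0.008197 = 46.8609
[A]2/[A]1 = 0.274 / 0.076 = 3.6053
n = ln(46.8609) / ln(3.6053) = 3.0
Nearest integer order:

3


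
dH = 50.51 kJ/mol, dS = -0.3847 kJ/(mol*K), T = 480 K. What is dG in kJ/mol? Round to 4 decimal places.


Gibbs: dG = dH - T*dS (consistent units, dS already in kJ/(mol*K)).
T*dS = 480 * -0.3847 = -184.656
dG = 50.51 - (-184.656)
dG = 235.166 kJ/mol, rounded to 4 dp:

235.1660 kJ/mol


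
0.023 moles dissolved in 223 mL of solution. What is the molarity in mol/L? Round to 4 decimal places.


Convert volume to liters: V_L = V_mL / 1000.
V_L = 223 / 1000 = 0.223 L
M = n / V_L = 0.023 / 0.223
M = 0.10313901 mol/L, rounded to 4 dp:

0.1031 mol/L


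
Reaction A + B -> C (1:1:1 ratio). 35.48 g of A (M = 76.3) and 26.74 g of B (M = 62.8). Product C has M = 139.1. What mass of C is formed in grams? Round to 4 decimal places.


Find moles of each reactant; the smaller value is the limiting reagent in a 1:1:1 reaction, so moles_C equals moles of the limiter.
n_A = mass_A / M_A = 35.48 / 76.3 = 0.465007 mol
n_B = mass_B / M_B = 26.74 / 62.8 = 0.425796 mol
Limiting reagent: B (smaller), n_limiting = 0.425796 mol
mass_C = n_limiting * M_C = 0.425796 * 139.1
mass_C = 59.2282236 g, rounded to 4 dp:

59.2282 g


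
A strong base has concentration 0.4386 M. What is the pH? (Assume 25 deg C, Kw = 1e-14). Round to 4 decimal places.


A strong base dissociates completely, so [OH-] equals the given concentration.
pOH = -log10([OH-]) = -log10(0.4386) = 0.357931
pH = 14 - pOH = 14 - 0.357931
pH = 13.642069, rounded to 4 dp:

13.6421


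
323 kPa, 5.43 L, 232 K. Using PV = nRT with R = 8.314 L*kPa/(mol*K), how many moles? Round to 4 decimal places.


PV = nRT, solve for n = PV / (RT).
PV = 323 * 5.43 = 1753.89
RT = 8.314 * 232 = 1928.848
n = 1753.89 / 1928.848
n = 0.90929404 mol, rounded to 4 dp:

0.9093 mol


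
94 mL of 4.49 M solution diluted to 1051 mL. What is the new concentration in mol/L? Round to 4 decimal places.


Dilution: M1*V1 = M2*V2, solve for M2.
M2 = M1*V1 / V2
M2 = 4.49 * 94 / 1051
M2 = 422.06 / 1051
M2 = 0.40157945 mol/L, rounded to 4 dp:

0.4016 mol/L


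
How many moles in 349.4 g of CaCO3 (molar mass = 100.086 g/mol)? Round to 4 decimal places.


n = mass / M
n = 349.4 / 100.086
n = 3.49099774 mol, rounded to 4 dp:

3.4910 mol


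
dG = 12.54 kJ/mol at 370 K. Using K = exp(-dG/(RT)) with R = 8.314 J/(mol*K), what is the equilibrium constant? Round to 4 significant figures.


dG is in kJ/mol; multiply by 1000 to match R in J/(mol*K).
RT = 8.314 * 370 = 3076.18 J/mol
exponent = -dG*1000 / (RT) = -(12.54*1000) / 3076.18 = -4.07648447
K = exp(-4.07648447)
K = 0.016967009, rounded to 4 significant figures:

0.01697


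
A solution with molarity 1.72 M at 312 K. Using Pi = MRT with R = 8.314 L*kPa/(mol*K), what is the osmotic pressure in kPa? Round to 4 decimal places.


Osmotic pressure (van't Hoff): Pi = M*R*T.
RT = 8.314 * 312 = 2593.968
Pi = 1.72 * 2593.968
Pi = 4461.62496 kPa, rounded to 4 dp:

4461.6250 kPa


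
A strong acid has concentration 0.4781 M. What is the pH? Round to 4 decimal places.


A strong acid dissociates completely, so [H+] equals the given concentration.
pH = -log10([H+]) = -log10(0.4781)
pH = 0.32048126, rounded to 4 dp:

0.3205


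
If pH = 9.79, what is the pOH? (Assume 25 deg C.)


At 25 deg C, pH + pOH = 14.
pOH = 14 - pH = 14 - 9.79
pOH = 4.21:

4.21


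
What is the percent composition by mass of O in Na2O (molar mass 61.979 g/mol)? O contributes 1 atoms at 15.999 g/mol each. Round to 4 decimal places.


pct = 100 * (n_elem * M_elem) / M_total
mass_contribution = 1 * 15.999 = 15.999 g/mol
pct = 100 * 15.999 / 61.979
pct = 25.81358202 %, rounded to 4 dp:

25.8136 %


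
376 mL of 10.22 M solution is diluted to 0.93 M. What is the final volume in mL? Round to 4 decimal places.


Dilution: M1*V1 = M2*V2, solve for V2.
V2 = M1*V1 / M2
V2 = 10.22 * 376 / 0.93
V2 = 3842.72 / 0.93
V2 = 4131.95698925 mL, rounded to 4 dp:

4131.9570 mL


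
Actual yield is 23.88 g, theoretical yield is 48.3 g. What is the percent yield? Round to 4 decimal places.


% yield = 100 * actual / theoretical
% yield = 100 * 23.88 / 48.3
% yield = 49.44099379 %, rounded to 4 dp:

49.4410 %


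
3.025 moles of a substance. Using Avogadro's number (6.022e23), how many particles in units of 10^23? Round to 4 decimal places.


N = n * NA, then divide by 1e23 for the requested units.
N / 1e23 = n * 6.022
N / 1e23 = 3.025 * 6.022
N / 1e23 = 18.21655, rounded to 4 dp:

18.2166


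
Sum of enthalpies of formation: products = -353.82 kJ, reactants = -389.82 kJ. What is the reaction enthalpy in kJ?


dH_rxn = sum(dH_f products) - sum(dH_f reactants)
dH_rxn = -353.82 - (-389.82)
dH_rxn = 36.0 kJ:

36.00 kJ


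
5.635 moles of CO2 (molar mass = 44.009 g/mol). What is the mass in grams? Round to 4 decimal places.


mass = n * M
mass = 5.635 * 44.009
mass = 247.990715 g, rounded to 4 dp:

247.9907 g


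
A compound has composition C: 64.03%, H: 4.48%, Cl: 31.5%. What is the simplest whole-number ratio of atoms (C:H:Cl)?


Assume 100 g of compound, divide each mass% by atomic mass to get moles, then normalize by the smallest to get a raw atom ratio.
Moles per 100 g: C: 64.03/12.011 = 5.3309, H: 4.48/1.008 = 4.4444, Cl: 31.5/35.453 = 0.8885
Raw ratio (divide by min = 0.8885): C: 6.0, H: 5.002, Cl: 1.0
Multiply by 1 to clear fractions: C: 6.0 ~= 6, H: 5.002 ~= 5, Cl: 1.0 ~= 1
Reduce by GCD to get the simplest whole-number ratio:

6:5:1


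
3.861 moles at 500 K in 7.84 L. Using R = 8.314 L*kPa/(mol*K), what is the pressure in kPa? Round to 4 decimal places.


PV = nRT, solve for P = nRT / V.
nRT = 3.861 * 8.314 * 500 = 16050.177
P = 16050.177 / 7.84
P = 2047.21645408 kPa, rounded to 4 dp:

2047.2165 kPa


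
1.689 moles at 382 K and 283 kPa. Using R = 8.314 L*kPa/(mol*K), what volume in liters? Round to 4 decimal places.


PV = nRT, solve for V = nRT / P.
nRT = 1.689 * 8.314 * 382 = 5364.1762
V = 5364.1762 / 283
V = 18.95468622 L, rounded to 4 dp:

18.9547 L
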